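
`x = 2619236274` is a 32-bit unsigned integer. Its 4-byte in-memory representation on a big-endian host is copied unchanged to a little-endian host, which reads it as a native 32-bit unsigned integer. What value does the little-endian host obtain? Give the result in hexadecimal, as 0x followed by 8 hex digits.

0xB25F1E9C

2619236274 in 32-bit hexadecimal is 0x9C1E5FB2.
Stored big-endian, the bytes at ascending addresses are 9C 1E 5F B2.
Read back as little-endian, the first byte is least significant, giving 0xB25F1E9C.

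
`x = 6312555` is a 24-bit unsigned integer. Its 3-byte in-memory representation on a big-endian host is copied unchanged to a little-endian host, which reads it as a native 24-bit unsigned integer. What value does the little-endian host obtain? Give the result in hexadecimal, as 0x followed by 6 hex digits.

6312555 in 24-bit hexadecimal is 0x60526B.
Stored big-endian, the bytes at ascending addresses are 60 52 6B.
Read back as little-endian, the first byte is least significant, giving 0x6B5260.

0x6B5260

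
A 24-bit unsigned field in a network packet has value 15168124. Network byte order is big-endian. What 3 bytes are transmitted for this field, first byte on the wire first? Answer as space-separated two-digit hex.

E7 72 7C

15168124 in hexadecimal, padded to 24 bits, is 0xE7727C.
Split into bytes (most-significant first): E7 72 7C.
In big-endian order the high byte comes first in memory.
So the memory order matches the most-significant-first order: E7 72 7C.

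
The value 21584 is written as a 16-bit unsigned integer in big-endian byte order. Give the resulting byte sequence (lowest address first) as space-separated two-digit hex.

21584 in hexadecimal, padded to 16 bits, is 0x5450.
Split into bytes (most-significant first): 54 50.
In big-endian order the high byte comes first in memory.
So the memory order matches the most-significant-first order: 54 50.

54 50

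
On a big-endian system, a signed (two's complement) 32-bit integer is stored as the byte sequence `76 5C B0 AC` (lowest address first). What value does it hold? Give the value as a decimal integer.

1985786028

Big-endian stores the most-significant byte at the lowest address.
The bytes are already most-significant first: 0x765CB0AC.
0x765CB0AC = 1985786028.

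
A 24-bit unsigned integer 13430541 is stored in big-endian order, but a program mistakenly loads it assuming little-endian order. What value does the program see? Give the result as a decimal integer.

913356

13430541 in 24-bit hexadecimal is 0xCCEF0D.
Stored big-endian, the bytes at ascending addresses are CC EF 0D.
Read back as little-endian, the first byte is least significant, giving 0x0DEFCC.
0x0DEFCC = 913356.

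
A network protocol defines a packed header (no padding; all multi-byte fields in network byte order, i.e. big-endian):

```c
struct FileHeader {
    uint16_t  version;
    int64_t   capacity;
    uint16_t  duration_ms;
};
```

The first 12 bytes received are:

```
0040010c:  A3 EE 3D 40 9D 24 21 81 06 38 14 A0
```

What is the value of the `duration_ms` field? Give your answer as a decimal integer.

`duration_ms` follows `version` (2 B), `capacity` (8 B), so it starts at offset 2 + 8 = 10 and occupies 2 bytes.
Bytes at offsets 10..11: 14 A0.
In big-endian order the high byte comes first in memory.
The bytes are already most-significant first: 0x14A0.
0x14A0 = 5280.

5280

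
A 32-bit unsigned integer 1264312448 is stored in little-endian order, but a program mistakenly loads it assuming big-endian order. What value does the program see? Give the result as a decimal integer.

2162187083

1264312448 in 32-bit hexadecimal is 0x4B5BE080.
Stored little-endian, the bytes at ascending addresses are 80 E0 5B 4B.
Read back as big-endian, the last byte is least significant, giving 0x80E05B4B.
0x80E05B4B = 2162187083.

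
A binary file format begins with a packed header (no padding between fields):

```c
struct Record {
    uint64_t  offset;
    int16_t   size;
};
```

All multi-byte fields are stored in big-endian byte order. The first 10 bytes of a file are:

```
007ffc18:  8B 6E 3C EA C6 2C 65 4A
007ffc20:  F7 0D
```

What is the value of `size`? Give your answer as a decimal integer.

-2291

`size` follows `offset` (8 bytes), so it starts at byte offset 8 and occupies 2 bytes.
Bytes at offsets 8..9: F7 0D.
Big-endian stores the most-significant byte at the lowest address.
The bytes are already most-significant first: 0xF70D.
Top bit is set, so as a signed 16-bit value this is 0xF70D − 2^16 = -2291.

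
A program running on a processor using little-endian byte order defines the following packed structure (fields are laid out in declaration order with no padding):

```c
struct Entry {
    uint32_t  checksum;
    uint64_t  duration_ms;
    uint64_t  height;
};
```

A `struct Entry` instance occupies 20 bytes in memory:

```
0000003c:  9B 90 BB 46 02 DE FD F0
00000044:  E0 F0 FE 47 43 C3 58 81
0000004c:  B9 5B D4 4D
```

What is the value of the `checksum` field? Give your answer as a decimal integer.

1186697371

`checksum` is the first field, at byte offset 0, occupying 4 bytes.
Bytes at offsets 0..3: 9B 90 BB 46.
In little-endian order the low byte comes first in memory.
Reassemble most-significant byte first: 46 BB 90 9B → 0x46BB909B.
0x46BB909B = 1186697371.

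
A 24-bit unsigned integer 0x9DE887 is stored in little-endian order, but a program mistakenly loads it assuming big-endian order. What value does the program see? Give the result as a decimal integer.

8906909

Stored little-endian, the bytes at ascending addresses are 87 E8 9D.
Read back as big-endian, the last byte is least significant, giving 0x87E89D.
0x87E89D = 8906909.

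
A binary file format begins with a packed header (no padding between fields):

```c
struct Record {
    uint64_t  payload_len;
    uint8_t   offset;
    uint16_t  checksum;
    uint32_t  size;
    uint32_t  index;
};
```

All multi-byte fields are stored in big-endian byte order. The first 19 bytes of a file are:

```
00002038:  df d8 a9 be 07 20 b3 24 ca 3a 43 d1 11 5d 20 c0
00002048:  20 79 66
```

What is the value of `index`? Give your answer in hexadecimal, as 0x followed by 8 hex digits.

`index` follows `payload_len` (8 B), `offset` (1 B), `checksum` (2 B), `size` (4 B), so it starts at offset 8 + 1 + 2 + 4 = 15 and occupies 4 bytes.
Bytes at offsets 15..18: C0 20 79 66.
Big-endian: lowest address holds the most-significant byte.
The bytes are already most-significant first: 0xC0207966.

0xC0207966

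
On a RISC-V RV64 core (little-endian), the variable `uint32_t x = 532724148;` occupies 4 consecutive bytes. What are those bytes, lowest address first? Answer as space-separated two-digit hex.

532724148 in hexadecimal, padded to 32 bits, is 0x1FC0B9B4.
Split into bytes (most-significant first): 1F C0 B9 B4.
Little-endian stores the least-significant byte at the lowest address.
So at ascending addresses the bytes are B4 B9 C0 1F.

B4 B9 C0 1F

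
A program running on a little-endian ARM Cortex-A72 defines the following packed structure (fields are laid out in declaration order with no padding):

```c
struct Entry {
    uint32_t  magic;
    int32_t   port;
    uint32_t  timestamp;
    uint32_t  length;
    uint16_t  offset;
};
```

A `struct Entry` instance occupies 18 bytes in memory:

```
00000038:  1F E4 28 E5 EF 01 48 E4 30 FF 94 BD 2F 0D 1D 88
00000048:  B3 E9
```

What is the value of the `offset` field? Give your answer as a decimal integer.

`offset` follows `magic` (4 B), `port` (4 B), `timestamp` (4 B), `length` (4 B), so it starts at offset 4 + 4 + 4 + 4 = 16 and occupies 2 bytes.
Bytes at offsets 16..17: B3 E9.
In little-endian order the low byte comes first in memory.
Reassemble most-significant byte first: E9 B3 → 0xE9B3.
0xE9B3 = 59827.

59827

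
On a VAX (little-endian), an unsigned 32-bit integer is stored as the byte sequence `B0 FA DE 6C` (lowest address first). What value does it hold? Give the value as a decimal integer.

1826552496

Little-endian stores the least-significant byte at the lowest address.
Reassemble most-significant byte first: 6C DE FA B0 → 0x6CDEFAB0.
0x6CDEFAB0 = 1826552496.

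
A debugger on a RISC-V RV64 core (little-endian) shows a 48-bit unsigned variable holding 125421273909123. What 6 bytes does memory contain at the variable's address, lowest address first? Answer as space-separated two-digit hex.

125421273909123 in hexadecimal, padded to 48 bits, is 0x7211EA7A8783.
Split into bytes (most-significant first): 72 11 EA 7A 87 83.
In little-endian order the low byte comes first in memory.
So at ascending addresses the bytes are 83 87 7A EA 11 72.

83 87 7A EA 11 72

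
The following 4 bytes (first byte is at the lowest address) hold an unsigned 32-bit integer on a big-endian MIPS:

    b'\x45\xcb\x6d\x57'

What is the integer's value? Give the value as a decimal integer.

1170959703

In big-endian order the high byte comes first in memory.
The bytes are already most-significant first: 0x45CB6D57.
0x45CB6D57 = 1170959703.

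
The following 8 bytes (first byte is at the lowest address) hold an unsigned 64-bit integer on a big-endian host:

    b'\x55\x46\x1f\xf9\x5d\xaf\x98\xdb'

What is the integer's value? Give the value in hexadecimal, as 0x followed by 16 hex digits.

0x55461FF95DAF98DB

Big-endian stores the most-significant byte at the lowest address.
The bytes are already most-significant first: 0x55461FF95DAF98DB.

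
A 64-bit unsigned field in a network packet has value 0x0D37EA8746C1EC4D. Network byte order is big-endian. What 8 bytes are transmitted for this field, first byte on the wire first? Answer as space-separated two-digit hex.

0D 37 EA 87 46 C1 EC 4D

Split into bytes (most-significant first): 0D 37 EA 87 46 C1 EC 4D.
In big-endian order the high byte comes first in memory.
So the memory order matches the most-significant-first order: 0D 37 EA 87 46 C1 EC 4D.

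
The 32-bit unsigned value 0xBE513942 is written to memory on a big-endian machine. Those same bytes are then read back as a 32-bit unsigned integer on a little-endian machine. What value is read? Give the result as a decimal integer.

Stored big-endian, the bytes at ascending addresses are BE 51 39 42.
Read back as little-endian, the first byte is least significant, giving 0x423951BE.
0x423951BE = 1111052734.

1111052734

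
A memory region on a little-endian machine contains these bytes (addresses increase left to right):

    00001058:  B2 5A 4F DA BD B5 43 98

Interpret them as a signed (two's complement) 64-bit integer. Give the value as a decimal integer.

In little-endian order the low byte comes first in memory.
Reassemble most-significant byte first: 98 43 B5 BD DA 4F 5A B2 → 0x9843B5BDDA4F5AB2.
Top bit is set, so as a signed 64-bit value this is 0x9843B5BDDA4F5AB2 − 2^64 = -7474931129488811342.

-7474931129488811342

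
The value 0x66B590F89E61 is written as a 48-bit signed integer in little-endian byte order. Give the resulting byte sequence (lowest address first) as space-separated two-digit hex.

Split into bytes (most-significant first): 66 B5 90 F8 9E 61.
Little-endian stores the least-significant byte at the lowest address.
So at ascending addresses the bytes are 61 9E F8 90 B5 66.

61 9E F8 90 B5 66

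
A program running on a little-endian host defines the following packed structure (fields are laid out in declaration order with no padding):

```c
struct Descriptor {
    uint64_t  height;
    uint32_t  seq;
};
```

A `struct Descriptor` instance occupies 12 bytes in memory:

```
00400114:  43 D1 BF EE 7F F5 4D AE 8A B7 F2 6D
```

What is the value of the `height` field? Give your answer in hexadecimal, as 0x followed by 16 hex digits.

0xAE4DF57FEEBFD143

`height` is the first field, at byte offset 0, occupying 8 bytes.
Bytes at offsets 0..7: 43 D1 BF EE 7F F5 4D AE.
Little-endian stores the least-significant byte at the lowest address.
Reassemble most-significant byte first: AE 4D F5 7F EE BF D1 43 → 0xAE4DF57FEEBFD143.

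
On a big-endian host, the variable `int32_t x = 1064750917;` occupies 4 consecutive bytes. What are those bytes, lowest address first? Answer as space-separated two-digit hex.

1064750917 in hexadecimal, padded to 32 bits, is 0x3F76CF45.
Split into bytes (most-significant first): 3F 76 CF 45.
In big-endian order the high byte comes first in memory.
So the memory order matches the most-significant-first order: 3F 76 CF 45.

3F 76 CF 45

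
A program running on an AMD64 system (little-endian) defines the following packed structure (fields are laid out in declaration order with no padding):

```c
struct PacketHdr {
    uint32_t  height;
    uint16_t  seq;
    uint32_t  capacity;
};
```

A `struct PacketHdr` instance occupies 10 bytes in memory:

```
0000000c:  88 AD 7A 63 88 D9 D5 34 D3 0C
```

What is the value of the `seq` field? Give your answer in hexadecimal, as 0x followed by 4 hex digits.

`seq` follows `height` (4 bytes), so it starts at byte offset 4 and occupies 2 bytes.
Bytes at offsets 4..5: 88 D9.
In little-endian order the low byte comes first in memory.
Reassemble most-significant byte first: D9 88 → 0xD988.

0xD988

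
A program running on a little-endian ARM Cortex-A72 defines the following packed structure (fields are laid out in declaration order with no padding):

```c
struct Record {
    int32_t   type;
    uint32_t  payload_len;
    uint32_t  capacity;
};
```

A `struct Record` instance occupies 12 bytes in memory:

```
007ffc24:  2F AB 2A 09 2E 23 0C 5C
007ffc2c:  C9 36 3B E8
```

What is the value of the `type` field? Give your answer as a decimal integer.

`type` is the first field, at byte offset 0, occupying 4 bytes.
Bytes at offsets 0..3: 2F AB 2A 09.
Little-endian stores the least-significant byte at the lowest address.
Reassemble most-significant byte first: 09 2A AB 2F → 0x092AAB2F.
0x092AAB2F = 153791279.

153791279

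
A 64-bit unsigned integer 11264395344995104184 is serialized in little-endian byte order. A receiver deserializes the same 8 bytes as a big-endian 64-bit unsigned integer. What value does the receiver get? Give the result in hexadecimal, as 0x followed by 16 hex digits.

0xB835FF8BE22B539C

11264395344995104184 in 64-bit hexadecimal is 0x9C532BE28BFF35B8.
Stored little-endian, the bytes at ascending addresses are B8 35 FF 8B E2 2B 53 9C.
Read back as big-endian, the last byte is least significant, giving 0xB835FF8BE22B539C.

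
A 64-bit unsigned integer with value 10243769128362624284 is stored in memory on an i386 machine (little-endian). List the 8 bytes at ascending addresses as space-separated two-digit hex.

10243769128362624284 in hexadecimal, padded to 64 bits, is 0x8E292DBF992AC51C.
Split into bytes (most-significant first): 8E 29 2D BF 99 2A C5 1C.
Little-endian stores the least-significant byte at the lowest address.
So at ascending addresses the bytes are 1C C5 2A 99 BF 2D 29 8E.

1C C5 2A 99 BF 2D 29 8E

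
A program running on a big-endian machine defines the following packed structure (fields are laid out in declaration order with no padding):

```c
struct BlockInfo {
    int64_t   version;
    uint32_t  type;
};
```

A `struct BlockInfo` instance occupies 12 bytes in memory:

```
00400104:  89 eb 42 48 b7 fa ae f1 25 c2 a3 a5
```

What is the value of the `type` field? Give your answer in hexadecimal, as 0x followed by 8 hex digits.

0x25C2A3A5

`type` follows `version` (8 bytes), so it starts at byte offset 8 and occupies 4 bytes.
Bytes at offsets 8..11: 25 C2 A3 A5.
In big-endian order the high byte comes first in memory.
The bytes are already most-significant first: 0x25C2A3A5.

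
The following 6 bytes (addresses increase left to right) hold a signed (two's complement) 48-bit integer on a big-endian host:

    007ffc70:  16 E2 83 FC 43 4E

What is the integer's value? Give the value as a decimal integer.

25162132767566

Big-endian: lowest address holds the most-significant byte.
The bytes are already most-significant first: 0x16E283FC434E.
0x16E283FC434E = 25162132767566.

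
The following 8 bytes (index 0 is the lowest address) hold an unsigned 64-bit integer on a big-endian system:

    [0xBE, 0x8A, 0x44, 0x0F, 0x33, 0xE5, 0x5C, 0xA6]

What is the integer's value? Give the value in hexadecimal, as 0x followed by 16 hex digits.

Big-endian stores the most-significant byte at the lowest address.
The bytes are already most-significant first: 0xBE8A440F33E55CA6.

0xBE8A440F33E55CA6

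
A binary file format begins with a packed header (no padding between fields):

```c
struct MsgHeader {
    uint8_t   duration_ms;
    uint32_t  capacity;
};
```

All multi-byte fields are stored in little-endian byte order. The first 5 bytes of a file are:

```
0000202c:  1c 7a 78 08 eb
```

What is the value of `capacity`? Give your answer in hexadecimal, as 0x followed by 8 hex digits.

`capacity` follows `duration_ms` (1 byte), so it starts at byte offset 1 and occupies 4 bytes.
Bytes at offsets 1..4: 7A 78 08 EB.
Little-endian: lowest address holds the least-significant byte.
Reassemble most-significant byte first: EB 08 78 7A → 0xEB08787A.

0xEB08787A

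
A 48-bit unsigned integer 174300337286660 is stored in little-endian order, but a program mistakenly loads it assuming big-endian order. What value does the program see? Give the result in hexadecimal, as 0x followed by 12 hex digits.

0x042EB075869E

174300337286660 in 48-bit hexadecimal is 0x9E8675B02E04.
Stored little-endian, the bytes at ascending addresses are 04 2E B0 75 86 9E.
Read back as big-endian, the last byte is least significant, giving 0x042EB075869E.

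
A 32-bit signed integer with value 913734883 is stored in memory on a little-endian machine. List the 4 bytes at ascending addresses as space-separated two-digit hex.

E3 7C 76 36

913734883 in hexadecimal, padded to 32 bits, is 0x36767CE3.
Split into bytes (most-significant first): 36 76 7C E3.
Little-endian stores the least-significant byte at the lowest address.
So at ascending addresses the bytes are E3 7C 76 36.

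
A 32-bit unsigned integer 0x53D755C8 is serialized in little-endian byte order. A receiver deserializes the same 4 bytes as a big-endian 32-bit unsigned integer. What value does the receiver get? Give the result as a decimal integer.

Stored little-endian, the bytes at ascending addresses are C8 55 D7 53.
Read back as big-endian, the last byte is least significant, giving 0xC855D753.
0xC855D753 = 3361068883.

3361068883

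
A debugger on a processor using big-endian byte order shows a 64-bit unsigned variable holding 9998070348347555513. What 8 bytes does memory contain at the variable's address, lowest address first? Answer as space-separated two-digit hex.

9998070348347555513 in hexadecimal, padded to 64 bits, is 0x8AC04802809F3EB9.
Split into bytes (most-significant first): 8A C0 48 02 80 9F 3E B9.
Big-endian stores the most-significant byte at the lowest address.
So the memory order matches the most-significant-first order: 8A C0 48 02 80 9F 3E B9.

8A C0 48 02 80 9F 3E B9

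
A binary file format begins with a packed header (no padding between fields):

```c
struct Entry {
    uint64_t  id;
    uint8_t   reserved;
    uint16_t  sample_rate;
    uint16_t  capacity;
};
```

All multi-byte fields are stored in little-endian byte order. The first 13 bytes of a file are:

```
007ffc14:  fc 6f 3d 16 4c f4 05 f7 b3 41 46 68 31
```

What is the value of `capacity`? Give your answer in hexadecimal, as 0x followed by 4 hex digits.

`capacity` follows `id` (8 B), `reserved` (1 B), `sample_rate` (2 B), so it starts at offset 8 + 1 + 2 = 11 and occupies 2 bytes.
Bytes at offsets 11..12: 68 31.
In little-endian order the low byte comes first in memory.
Reassemble most-significant byte first: 31 68 → 0x3168.

0x3168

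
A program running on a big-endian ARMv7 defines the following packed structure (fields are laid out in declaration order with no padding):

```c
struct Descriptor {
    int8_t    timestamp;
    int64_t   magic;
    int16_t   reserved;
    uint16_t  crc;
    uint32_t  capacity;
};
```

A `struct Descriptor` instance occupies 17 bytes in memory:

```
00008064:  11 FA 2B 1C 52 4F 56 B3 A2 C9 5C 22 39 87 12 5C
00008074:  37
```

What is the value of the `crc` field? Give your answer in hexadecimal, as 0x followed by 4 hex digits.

`crc` follows `timestamp` (1 B), `magic` (8 B), `reserved` (2 B), so it starts at offset 1 + 8 + 2 = 11 and occupies 2 bytes.
Bytes at offsets 11..12: 22 39.
In big-endian order the high byte comes first in memory.
The bytes are already most-significant first: 0x2239.

0x2239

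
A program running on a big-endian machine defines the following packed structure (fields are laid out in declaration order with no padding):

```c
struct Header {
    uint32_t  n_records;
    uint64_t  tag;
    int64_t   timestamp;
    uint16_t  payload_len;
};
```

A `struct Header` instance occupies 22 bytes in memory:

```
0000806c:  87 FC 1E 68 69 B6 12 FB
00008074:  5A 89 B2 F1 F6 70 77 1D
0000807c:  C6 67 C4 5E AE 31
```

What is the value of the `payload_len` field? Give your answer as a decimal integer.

`payload_len` follows `n_records` (4 B), `tag` (8 B), `timestamp` (8 B), so it starts at offset 4 + 8 + 8 = 20 and occupies 2 bytes.
Bytes at offsets 20..21: AE 31.
Big-endian stores the most-significant byte at the lowest address.
The bytes are already most-significant first: 0xAE31.
0xAE31 = 44593.

44593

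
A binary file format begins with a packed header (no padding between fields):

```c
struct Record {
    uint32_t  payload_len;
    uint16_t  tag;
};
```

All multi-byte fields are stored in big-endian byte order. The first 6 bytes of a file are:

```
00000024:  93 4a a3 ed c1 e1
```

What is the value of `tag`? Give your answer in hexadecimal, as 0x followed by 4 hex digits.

`tag` follows `payload_len` (4 bytes), so it starts at byte offset 4 and occupies 2 bytes.
Bytes at offsets 4..5: C1 E1.
Big-endian: lowest address holds the most-significant byte.
The bytes are already most-significant first: 0xC1E1.

0xC1E1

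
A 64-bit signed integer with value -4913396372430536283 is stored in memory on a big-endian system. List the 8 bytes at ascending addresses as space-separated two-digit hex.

BB D0 1C 08 14 95 C1 A5

Two's complement of -4913396372430536283 in 64 bits: 4913396372430536283 = 0x442FE3F7EB6A3E5B; invert → 0xBBD01C081495C1A4; add 1 → 0xBBD01C081495C1A5.
Split into bytes (most-significant first): BB D0 1C 08 14 95 C1 A5.
Big-endian: lowest address holds the most-significant byte.
So the memory order matches the most-significant-first order: BB D0 1C 08 14 95 C1 A5.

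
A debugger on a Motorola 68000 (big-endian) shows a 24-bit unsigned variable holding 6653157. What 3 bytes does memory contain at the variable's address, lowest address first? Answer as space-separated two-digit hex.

65 84 E5

6653157 in hexadecimal, padded to 24 bits, is 0x6584E5.
Split into bytes (most-significant first): 65 84 E5.
In big-endian order the high byte comes first in memory.
So the memory order matches the most-significant-first order: 65 84 E5.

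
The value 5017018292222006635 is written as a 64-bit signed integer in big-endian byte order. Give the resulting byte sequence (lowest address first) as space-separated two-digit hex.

5017018292222006635 in hexadecimal, padded to 64 bits, is 0x45A0078E3387956B.
Split into bytes (most-significant first): 45 A0 07 8E 33 87 95 6B.
Big-endian: lowest address holds the most-significant byte.
So the memory order matches the most-significant-first order: 45 A0 07 8E 33 87 95 6B.

45 A0 07 8E 33 87 95 6B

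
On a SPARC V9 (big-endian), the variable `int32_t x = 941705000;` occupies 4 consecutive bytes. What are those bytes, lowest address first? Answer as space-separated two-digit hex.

941705000 in hexadecimal, padded to 32 bits, is 0x38214728.
Split into bytes (most-significant first): 38 21 47 28.
In big-endian order the high byte comes first in memory.
So the memory order matches the most-significant-first order: 38 21 47 28.

38 21 47 28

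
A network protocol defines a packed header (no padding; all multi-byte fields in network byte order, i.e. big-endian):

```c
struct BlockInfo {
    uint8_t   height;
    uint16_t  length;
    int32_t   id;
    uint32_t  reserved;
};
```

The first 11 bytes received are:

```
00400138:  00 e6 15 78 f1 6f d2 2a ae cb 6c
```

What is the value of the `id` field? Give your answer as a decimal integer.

2029088722

`id` follows `height` (1 B), `length` (2 B), so it starts at offset 1 + 2 = 3 and occupies 4 bytes.
Bytes at offsets 3..6: 78 F1 6F D2.
Big-endian stores the most-significant byte at the lowest address.
The bytes are already most-significant first: 0x78F16FD2.
0x78F16FD2 = 2029088722.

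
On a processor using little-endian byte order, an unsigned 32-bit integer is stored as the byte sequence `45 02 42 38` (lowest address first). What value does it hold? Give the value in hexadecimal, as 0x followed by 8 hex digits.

0x38420245

Little-endian stores the least-significant byte at the lowest address.
Reassemble most-significant byte first: 38 42 02 45 → 0x38420245.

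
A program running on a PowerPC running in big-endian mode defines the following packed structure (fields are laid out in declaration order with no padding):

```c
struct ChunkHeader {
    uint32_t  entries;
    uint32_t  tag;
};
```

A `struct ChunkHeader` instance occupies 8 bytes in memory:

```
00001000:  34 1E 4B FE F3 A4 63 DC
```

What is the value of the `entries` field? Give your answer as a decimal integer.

`entries` is the first field, at byte offset 0, occupying 4 bytes.
Bytes at offsets 0..3: 34 1E 4B FE.
Big-endian stores the most-significant byte at the lowest address.
The bytes are already most-significant first: 0x341E4BFE.
0x341E4BFE = 874400766.

874400766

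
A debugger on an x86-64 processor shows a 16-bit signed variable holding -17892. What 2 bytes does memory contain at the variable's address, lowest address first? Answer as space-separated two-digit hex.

Two's complement of -17892 in 16 bits: 17892 = 0x45E4; invert → 0xBA1B; add 1 → 0xBA1C.
Split into bytes (most-significant first): BA 1C.
Little-endian: lowest address holds the least-significant byte.
So at ascending addresses the bytes are 1C BA.

1C BA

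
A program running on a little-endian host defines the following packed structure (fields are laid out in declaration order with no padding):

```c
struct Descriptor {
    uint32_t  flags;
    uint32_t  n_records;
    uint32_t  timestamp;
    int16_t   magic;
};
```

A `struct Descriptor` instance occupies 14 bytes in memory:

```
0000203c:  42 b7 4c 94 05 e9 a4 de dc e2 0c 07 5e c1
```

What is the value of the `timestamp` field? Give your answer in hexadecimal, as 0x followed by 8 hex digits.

`timestamp` follows `flags` (4 B), `n_records` (4 B), so it starts at offset 4 + 4 = 8 and occupies 4 bytes.
Bytes at offsets 8..11: DC E2 0C 07.
Little-endian: lowest address holds the least-significant byte.
Reassemble most-significant byte first: 07 0C E2 DC → 0x070CE2DC.

0x070CE2DC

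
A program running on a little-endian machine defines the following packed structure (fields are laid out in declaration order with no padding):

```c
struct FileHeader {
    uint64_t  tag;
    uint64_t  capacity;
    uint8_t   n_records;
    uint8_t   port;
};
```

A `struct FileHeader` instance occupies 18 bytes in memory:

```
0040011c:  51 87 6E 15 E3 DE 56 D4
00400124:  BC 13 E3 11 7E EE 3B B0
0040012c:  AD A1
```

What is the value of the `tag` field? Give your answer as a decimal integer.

`tag` is the first field, at byte offset 0, occupying 8 bytes.
Bytes at offsets 0..7: 51 87 6E 15 E3 DE 56 D4.
Little-endian: lowest address holds the least-significant byte.
Reassemble most-significant byte first: D4 56 DE E3 15 6E 87 51 → 0xD456DEE3156E8751.
0xD456DEE3156E8751 = 15300661850936346449.

15300661850936346449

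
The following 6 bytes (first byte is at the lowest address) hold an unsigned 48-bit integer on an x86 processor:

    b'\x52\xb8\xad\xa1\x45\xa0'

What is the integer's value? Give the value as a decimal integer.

176220925704274

Little-endian stores the least-significant byte at the lowest address.
Reassemble most-significant byte first: A0 45 A1 AD B8 52 → 0xA045A1ADB852.
0xA045A1ADB852 = 176220925704274.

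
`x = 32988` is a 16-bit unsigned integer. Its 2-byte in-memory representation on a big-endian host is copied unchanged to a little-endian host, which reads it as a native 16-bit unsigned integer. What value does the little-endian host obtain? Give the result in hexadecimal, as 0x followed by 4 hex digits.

0xDC80

32988 in 16-bit hexadecimal is 0x80DC.
Stored big-endian, the bytes at ascending addresses are 80 DC.
Read back as little-endian, the first byte is least significant, giving 0xDC80.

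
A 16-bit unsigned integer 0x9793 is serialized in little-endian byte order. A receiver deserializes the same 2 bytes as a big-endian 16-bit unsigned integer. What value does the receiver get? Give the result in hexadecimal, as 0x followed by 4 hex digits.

0x9397

Stored little-endian, the bytes at ascending addresses are 93 97.
Read back as big-endian, the last byte is least significant, giving 0x9397.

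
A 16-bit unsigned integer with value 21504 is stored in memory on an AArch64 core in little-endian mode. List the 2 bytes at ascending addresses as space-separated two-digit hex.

21504 in hexadecimal, padded to 16 bits, is 0x5400.
Split into bytes (most-significant first): 54 00.
Little-endian: lowest address holds the least-significant byte.
So at ascending addresses the bytes are 00 54.

00 54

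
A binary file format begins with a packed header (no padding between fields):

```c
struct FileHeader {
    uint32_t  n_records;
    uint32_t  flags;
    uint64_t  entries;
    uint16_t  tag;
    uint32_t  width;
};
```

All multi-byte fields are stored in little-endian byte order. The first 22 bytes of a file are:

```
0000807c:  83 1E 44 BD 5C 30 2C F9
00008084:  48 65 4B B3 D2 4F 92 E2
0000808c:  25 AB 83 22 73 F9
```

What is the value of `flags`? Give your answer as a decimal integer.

`flags` follows `n_records` (4 bytes), so it starts at byte offset 4 and occupies 4 bytes.
Bytes at offsets 4..7: 5C 30 2C F9.
In little-endian order the low byte comes first in memory.
Reassemble most-significant byte first: F9 2C 30 5C → 0xF92C305C.
0xF92C305C = 4180422748.

4180422748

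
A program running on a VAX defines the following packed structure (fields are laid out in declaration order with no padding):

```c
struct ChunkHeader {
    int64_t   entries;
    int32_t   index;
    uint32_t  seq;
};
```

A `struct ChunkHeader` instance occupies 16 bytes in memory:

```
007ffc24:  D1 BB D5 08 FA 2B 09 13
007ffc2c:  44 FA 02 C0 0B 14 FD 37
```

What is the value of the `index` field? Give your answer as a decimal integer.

`index` follows `entries` (8 bytes), so it starts at byte offset 8 and occupies 4 bytes.
Bytes at offsets 8..11: 44 FA 02 C0.
Little-endian: lowest address holds the least-significant byte.
Reassemble most-significant byte first: C0 02 FA 44 → 0xC002FA44.
Top bit is set, so as a signed 32-bit value this is 0xC002FA44 − 2^32 = -1073546684.

-1073546684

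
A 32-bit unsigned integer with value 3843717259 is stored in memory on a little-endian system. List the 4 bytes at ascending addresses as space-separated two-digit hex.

3843717259 in hexadecimal, padded to 32 bits, is 0xE51A788B.
Split into bytes (most-significant first): E5 1A 78 8B.
Little-endian: lowest address holds the least-significant byte.
So at ascending addresses the bytes are 8B 78 1A E5.

8B 78 1A E5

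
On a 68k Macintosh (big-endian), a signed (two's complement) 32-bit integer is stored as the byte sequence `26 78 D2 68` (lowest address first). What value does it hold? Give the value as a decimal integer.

645452392

Big-endian stores the most-significant byte at the lowest address.
The bytes are already most-significant first: 0x2678D268.
0x2678D268 = 645452392.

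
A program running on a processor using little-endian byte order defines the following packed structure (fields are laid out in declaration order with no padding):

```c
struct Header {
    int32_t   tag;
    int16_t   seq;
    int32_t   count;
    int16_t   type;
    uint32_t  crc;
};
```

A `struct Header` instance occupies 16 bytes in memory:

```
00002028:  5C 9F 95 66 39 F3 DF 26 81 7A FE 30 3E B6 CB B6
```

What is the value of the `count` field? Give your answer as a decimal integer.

2055284447

`count` follows `tag` (4 B), `seq` (2 B), so it starts at offset 4 + 2 = 6 and occupies 4 bytes.
Bytes at offsets 6..9: DF 26 81 7A.
Little-endian stores the least-significant byte at the lowest address.
Reassemble most-significant byte first: 7A 81 26 DF → 0x7A8126DF.
0x7A8126DF = 2055284447.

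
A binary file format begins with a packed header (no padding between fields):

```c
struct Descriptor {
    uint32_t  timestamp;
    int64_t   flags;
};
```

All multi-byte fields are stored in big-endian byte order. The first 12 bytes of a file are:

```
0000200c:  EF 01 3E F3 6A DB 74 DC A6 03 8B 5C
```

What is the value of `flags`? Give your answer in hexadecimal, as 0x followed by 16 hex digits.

0x6ADB74DCA6038B5C

`flags` follows `timestamp` (4 bytes), so it starts at byte offset 4 and occupies 8 bytes.
Bytes at offsets 4..11: 6A DB 74 DC A6 03 8B 5C.
In big-endian order the high byte comes first in memory.
The bytes are already most-significant first: 0x6ADB74DCA6038B5C.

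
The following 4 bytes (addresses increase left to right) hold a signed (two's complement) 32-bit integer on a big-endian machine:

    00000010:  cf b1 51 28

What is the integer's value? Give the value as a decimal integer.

-810462936

Big-endian stores the most-significant byte at the lowest address.
The bytes are already most-significant first: 0xCFB15128.
Top bit is set, so as a signed 32-bit value this is 0xCFB15128 − 2^32 = -810462936.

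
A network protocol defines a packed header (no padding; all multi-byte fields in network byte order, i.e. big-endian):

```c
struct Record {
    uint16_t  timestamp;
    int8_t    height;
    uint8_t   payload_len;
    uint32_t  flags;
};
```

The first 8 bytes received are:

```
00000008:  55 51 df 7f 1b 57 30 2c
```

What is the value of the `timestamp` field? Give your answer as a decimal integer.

21841

`timestamp` is the first field, at byte offset 0, occupying 2 bytes.
Bytes at offsets 0..1: 55 51.
In big-endian order the high byte comes first in memory.
The bytes are already most-significant first: 0x5551.
0x5551 = 21841.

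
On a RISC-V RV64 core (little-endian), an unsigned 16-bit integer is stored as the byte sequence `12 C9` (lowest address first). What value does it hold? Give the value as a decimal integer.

51474

Little-endian stores the least-significant byte at the lowest address.
Reassemble most-significant byte first: C9 12 → 0xC912.
0xC912 = 51474.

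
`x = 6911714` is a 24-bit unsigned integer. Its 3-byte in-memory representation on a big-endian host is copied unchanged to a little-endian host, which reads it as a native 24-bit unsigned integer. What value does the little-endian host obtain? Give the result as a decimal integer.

6911714 in 24-bit hexadecimal is 0x6976E2.
Stored big-endian, the bytes at ascending addresses are 69 76 E2.
Read back as little-endian, the first byte is least significant, giving 0xE27669.
0xE27669 = 14841449.

14841449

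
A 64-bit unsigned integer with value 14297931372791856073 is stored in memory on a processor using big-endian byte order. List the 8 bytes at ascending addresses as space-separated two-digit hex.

14297931372791856073 in hexadecimal, padded to 64 bits, is 0xC66C74D4722BFBC9.
Split into bytes (most-significant first): C6 6C 74 D4 72 2B FB C9.
In big-endian order the high byte comes first in memory.
So the memory order matches the most-significant-first order: C6 6C 74 D4 72 2B FB C9.

C6 6C 74 D4 72 2B FB C9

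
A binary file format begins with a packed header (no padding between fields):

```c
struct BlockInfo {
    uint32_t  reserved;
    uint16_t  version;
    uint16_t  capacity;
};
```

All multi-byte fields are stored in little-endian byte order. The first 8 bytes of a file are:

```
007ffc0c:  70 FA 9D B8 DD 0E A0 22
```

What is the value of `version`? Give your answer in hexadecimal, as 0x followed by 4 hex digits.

0x0EDD

`version` follows `reserved` (4 bytes), so it starts at byte offset 4 and occupies 2 bytes.
Bytes at offsets 4..5: DD 0E.
In little-endian order the low byte comes first in memory.
Reassemble most-significant byte first: 0E DD → 0x0EDD.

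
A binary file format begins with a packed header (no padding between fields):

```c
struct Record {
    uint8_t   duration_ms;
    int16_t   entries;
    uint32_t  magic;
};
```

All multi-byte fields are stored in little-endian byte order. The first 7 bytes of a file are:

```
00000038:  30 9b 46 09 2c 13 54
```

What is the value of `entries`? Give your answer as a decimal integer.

18075

`entries` follows `duration_ms` (1 byte), so it starts at byte offset 1 and occupies 2 bytes.
Bytes at offsets 1..2: 9B 46.
Little-endian stores the least-significant byte at the lowest address.
Reassemble most-significant byte first: 46 9B → 0x469B.
0x469B = 18075.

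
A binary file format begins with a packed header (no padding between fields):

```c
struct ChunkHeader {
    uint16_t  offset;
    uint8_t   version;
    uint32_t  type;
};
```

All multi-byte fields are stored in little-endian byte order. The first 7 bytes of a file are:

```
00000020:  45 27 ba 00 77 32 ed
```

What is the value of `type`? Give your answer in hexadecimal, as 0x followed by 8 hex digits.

0xED327700

`type` follows `offset` (2 B), `version` (1 B), so it starts at offset 2 + 1 = 3 and occupies 4 bytes.
Bytes at offsets 3..6: 00 77 32 ED.
Little-endian stores the least-significant byte at the lowest address.
Reassemble most-significant byte first: ED 32 77 00 → 0xED327700.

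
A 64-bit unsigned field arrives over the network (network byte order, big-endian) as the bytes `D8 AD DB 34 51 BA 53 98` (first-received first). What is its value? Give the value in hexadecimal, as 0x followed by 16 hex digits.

Big-endian: lowest address holds the most-significant byte.
The bytes are already most-significant first: 0xD8ADDB3451BA5398.

0xD8ADDB3451BA5398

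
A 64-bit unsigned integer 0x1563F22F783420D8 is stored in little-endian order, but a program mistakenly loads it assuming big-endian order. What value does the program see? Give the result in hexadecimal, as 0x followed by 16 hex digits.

Stored little-endian, the bytes at ascending addresses are D8 20 34 78 2F F2 63 15.
Read back as big-endian, the last byte is least significant, giving 0xD82034782FF26315.

0xD82034782FF26315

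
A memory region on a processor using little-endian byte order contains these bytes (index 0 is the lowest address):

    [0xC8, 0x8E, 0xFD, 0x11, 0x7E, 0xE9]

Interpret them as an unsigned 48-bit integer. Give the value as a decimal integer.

Little-endian: lowest address holds the least-significant byte.
Reassemble most-significant byte first: E9 7E 11 FD 8E C8 → 0xE97E11FD8EC8.
0xE97E11FD8EC8 = 256727676980936.

256727676980936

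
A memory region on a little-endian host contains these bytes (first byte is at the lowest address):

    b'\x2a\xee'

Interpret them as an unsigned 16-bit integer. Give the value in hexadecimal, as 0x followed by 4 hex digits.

Little-endian: lowest address holds the least-significant byte.
Reassemble most-significant byte first: EE 2A → 0xEE2A.

0xEE2A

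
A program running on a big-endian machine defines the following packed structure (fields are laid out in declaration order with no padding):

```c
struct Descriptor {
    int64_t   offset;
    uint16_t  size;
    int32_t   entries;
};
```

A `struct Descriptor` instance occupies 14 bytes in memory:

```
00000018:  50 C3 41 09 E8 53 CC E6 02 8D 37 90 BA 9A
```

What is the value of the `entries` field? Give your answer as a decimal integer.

932231834

`entries` follows `offset` (8 B), `size` (2 B), so it starts at offset 8 + 2 = 10 and occupies 4 bytes.
Bytes at offsets 10..13: 37 90 BA 9A.
Big-endian: lowest address holds the most-significant byte.
The bytes are already most-significant first: 0x3790BA9A.
0x3790BA9A = 932231834.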